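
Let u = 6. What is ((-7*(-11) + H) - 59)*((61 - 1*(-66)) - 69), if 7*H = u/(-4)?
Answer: 7221/7 ≈ 1031.6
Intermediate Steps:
H = -3/14 (H = (6/(-4))/7 = (6*(-¼))/7 = (⅐)*(-3/2) = -3/14 ≈ -0.21429)
((-7*(-11) + H) - 59)*((61 - 1*(-66)) - 69) = ((-7*(-11) - 3/14) - 59)*((61 - 1*(-66)) - 69) = ((77 - 3/14) - 59)*((61 + 66) - 69) = (1075/14 - 59)*(127 - 69) = (249/14)*58 = 7221/7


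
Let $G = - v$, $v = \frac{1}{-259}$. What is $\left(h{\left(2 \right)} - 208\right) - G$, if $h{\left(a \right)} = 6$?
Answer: $- \frac{52319}{259} \approx -202.0$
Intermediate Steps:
$v = - \frac{1}{259} \approx -0.003861$
$G = \frac{1}{259}$ ($G = \left(-1\right) \left(- \frac{1}{259}\right) = \frac{1}{259} \approx 0.003861$)
$\left(h{\left(2 \right)} - 208\right) - G = \left(6 - 208\right) - \frac{1}{259} = -202 - \frac{1}{259} = - \frac{52319}{259}$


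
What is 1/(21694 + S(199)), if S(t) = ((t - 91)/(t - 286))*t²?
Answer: -29/796510 ≈ -3.6409e-5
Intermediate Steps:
S(t) = t²*(-91 + t)/(-286 + t) (S(t) = ((-91 + t)/(-286 + t))*t² = t²*(-91 + t)/(-286 + t))
1/(21694 + S(199)) = 1/(21694 + 199²*(-91 + 199)/(-286 + 199)) = 1/(21694 + 39601*108/(-87)) = 1/(21694 + 39601*(-1/87)*108) = 1/(21694 - 1425636/29) = 1/(-796510/29) = -29/796510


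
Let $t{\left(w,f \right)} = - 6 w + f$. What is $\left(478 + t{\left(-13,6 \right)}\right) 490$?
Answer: $275380$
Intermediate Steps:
$t{\left(w,f \right)} = f - 6 w$
$\left(478 + t{\left(-13,6 \right)}\right) 490 = \left(478 + \left(6 - -78\right)\right) 490 = \left(478 + \left(6 + 78\right)\right) 490 = \left(478 + 84\right) 490 = 562 \cdot 490 = 275380$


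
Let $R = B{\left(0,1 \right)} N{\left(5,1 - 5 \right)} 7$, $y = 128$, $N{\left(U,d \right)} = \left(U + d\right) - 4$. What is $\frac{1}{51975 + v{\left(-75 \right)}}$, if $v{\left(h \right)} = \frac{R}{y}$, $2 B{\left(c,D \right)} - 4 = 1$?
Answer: $\frac{256}{13305495} \approx 1.924 \cdot 10^{-5}$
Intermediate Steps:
$B{\left(c,D \right)} = \frac{5}{2}$ ($B{\left(c,D \right)} = 2 + \frac{1}{2} \cdot 1 = 2 + \frac{1}{2} = \frac{5}{2}$)
$N{\left(U,d \right)} = -4 + U + d$
$R = - \frac{105}{2}$ ($R = \frac{5 \left(-4 + 5 + \left(1 - 5\right)\right)}{2} \cdot 7 = \frac{5 \left(-4 + 5 - 4\right)}{2} \cdot 7 = \frac{5}{2} \left(-3\right) 7 = \left(- \frac{15}{2}\right) 7 = - \frac{105}{2} \approx -52.5$)
$v{\left(h \right)} = - \frac{105}{256}$ ($v{\left(h \right)} = - \frac{105}{2 \cdot 128} = \left(- \frac{105}{2}\right) \frac{1}{128} = - \frac{105}{256}$)
$\frac{1}{51975 + v{\left(-75 \right)}} = \frac{1}{51975 - \frac{105}{256}} = \frac{1}{\frac{13305495}{256}} = \frac{256}{13305495}$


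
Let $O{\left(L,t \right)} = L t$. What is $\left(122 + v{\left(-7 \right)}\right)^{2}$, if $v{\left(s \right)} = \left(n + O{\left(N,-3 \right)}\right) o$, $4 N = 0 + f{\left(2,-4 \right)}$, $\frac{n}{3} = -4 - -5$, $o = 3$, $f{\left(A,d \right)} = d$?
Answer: $19600$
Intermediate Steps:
$n = 3$ ($n = 3 \left(-4 - -5\right) = 3 \left(-4 + 5\right) = 3 \cdot 1 = 3$)
$N = -1$ ($N = \frac{0 - 4}{4} = \frac{1}{4} \left(-4\right) = -1$)
$v{\left(s \right)} = 18$ ($v{\left(s \right)} = \left(3 - -3\right) 3 = \left(3 + 3\right) 3 = 6 \cdot 3 = 18$)
$\left(122 + v{\left(-7 \right)}\right)^{2} = \left(122 + 18\right)^{2} = 140^{2} = 19600$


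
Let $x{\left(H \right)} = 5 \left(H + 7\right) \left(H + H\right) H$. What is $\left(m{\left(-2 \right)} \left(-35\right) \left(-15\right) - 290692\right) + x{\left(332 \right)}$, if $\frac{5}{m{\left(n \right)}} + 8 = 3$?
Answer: $373368143$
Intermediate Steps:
$m{\left(n \right)} = -1$ ($m{\left(n \right)} = \frac{5}{-8 + 3} = \frac{5}{-5} = 5 \left(- \frac{1}{5}\right) = -1$)
$x{\left(H \right)} = 10 H^{2} \left(7 + H\right)$ ($x{\left(H \right)} = 5 \left(7 + H\right) 2 H H = 5 \cdot 2 H \left(7 + H\right) H = 10 H \left(7 + H\right) H = 10 H^{2} \left(7 + H\right)$)
$\left(m{\left(-2 \right)} \left(-35\right) \left(-15\right) - 290692\right) + x{\left(332 \right)} = \left(\left(-1\right) \left(-35\right) \left(-15\right) - 290692\right) + 10 \cdot 332^{2} \left(7 + 332\right) = \left(35 \left(-15\right) - 290692\right) + 10 \cdot 110224 \cdot 339 = \left(-525 - 290692\right) + 373659360 = -291217 + 373659360 = 373368143$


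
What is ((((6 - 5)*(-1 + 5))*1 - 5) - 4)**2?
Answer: 25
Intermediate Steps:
((((6 - 5)*(-1 + 5))*1 - 5) - 4)**2 = (((1*4)*1 - 5) - 4)**2 = ((4*1 - 5) - 4)**2 = ((4 - 5) - 4)**2 = (-1 - 4)**2 = (-5)**2 = 25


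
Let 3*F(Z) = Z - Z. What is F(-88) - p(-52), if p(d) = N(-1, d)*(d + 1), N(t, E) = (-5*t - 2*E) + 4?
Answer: 5763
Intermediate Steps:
F(Z) = 0 (F(Z) = (Z - Z)/3 = (⅓)*0 = 0)
N(t, E) = 4 - 5*t - 2*E
p(d) = (1 + d)*(9 - 2*d) (p(d) = (4 - 5*(-1) - 2*d)*(d + 1) = (4 + 5 - 2*d)*(1 + d) = (9 - 2*d)*(1 + d) = (1 + d)*(9 - 2*d))
F(-88) - p(-52) = 0 - (-1)*(1 - 52)*(-9 + 2*(-52)) = 0 - (-1)*(-51)*(-9 - 104) = 0 - (-1)*(-51)*(-113) = 0 - 1*(-5763) = 0 + 5763 = 5763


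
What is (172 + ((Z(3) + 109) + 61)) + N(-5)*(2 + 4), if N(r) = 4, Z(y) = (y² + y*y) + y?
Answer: 387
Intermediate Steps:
Z(y) = y + 2*y² (Z(y) = (y² + y²) + y = 2*y² + y = y + 2*y²)
(172 + ((Z(3) + 109) + 61)) + N(-5)*(2 + 4) = (172 + ((3*(1 + 2*3) + 109) + 61)) + 4*(2 + 4) = (172 + ((3*(1 + 6) + 109) + 61)) + 4*6 = (172 + ((3*7 + 109) + 61)) + 24 = (172 + ((21 + 109) + 61)) + 24 = (172 + (130 + 61)) + 24 = (172 + 191) + 24 = 363 + 24 = 387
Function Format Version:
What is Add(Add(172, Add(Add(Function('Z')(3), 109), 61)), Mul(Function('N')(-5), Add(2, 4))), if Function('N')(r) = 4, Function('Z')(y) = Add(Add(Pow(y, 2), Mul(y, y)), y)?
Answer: 387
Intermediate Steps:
Function('Z')(y) = Add(y, Mul(2, Pow(y, 2))) (Function('Z')(y) = Add(Add(Pow(y, 2), Pow(y, 2)), y) = Add(Mul(2, Pow(y, 2)), y) = Add(y, Mul(2, Pow(y, 2))))
Add(Add(172, Add(Add(Function('Z')(3), 109), 61)), Mul(Function('N')(-5), Add(2, 4))) = Add(Add(172, Add(Add(Mul(3, Add(1, Mul(2, 3))), 109), 61)), Mul(4, Add(2, 4))) = Add(Add(172, Add(Add(Mul(3, Add(1, 6)), 109), 61)), Mul(4, 6)) = Add(Add(172, Add(Add(Mul(3, 7), 109), 61)), 24) = Add(Add(172, Add(Add(21, 109), 61)), 24) = Add(Add(172, Add(130, 61)), 24) = Add(Add(172, 191), 24) = Add(363, 24) = 387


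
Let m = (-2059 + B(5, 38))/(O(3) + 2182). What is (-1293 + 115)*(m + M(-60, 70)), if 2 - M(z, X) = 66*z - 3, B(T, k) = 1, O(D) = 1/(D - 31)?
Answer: -95097604026/20365 ≈ -4.6697e+6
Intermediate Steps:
O(D) = 1/(-31 + D)
m = -19208/20365 (m = (-2059 + 1)/(1/(-31 + 3) + 2182) = -2058/(1/(-28) + 2182) = -2058/(-1/28 + 2182) = -2058/61095/28 = -2058*28/61095 = -19208/20365 ≈ -0.94319)
M(z, X) = 5 - 66*z (M(z, X) = 2 - (66*z - 3) = 2 - (-3 + 66*z) = 2 + (3 - 66*z) = 5 - 66*z)
(-1293 + 115)*(m + M(-60, 70)) = (-1293 + 115)*(-19208/20365 + (5 - 66*(-60))) = -1178*(-19208/20365 + (5 + 3960)) = -1178*(-19208/20365 + 3965) = -1178*80728017/20365 = -95097604026/20365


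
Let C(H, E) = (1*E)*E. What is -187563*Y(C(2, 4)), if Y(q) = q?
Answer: -3001008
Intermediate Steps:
C(H, E) = E**2 (C(H, E) = E*E = E**2)
-187563*Y(C(2, 4)) = -187563*4**2 = -187563*16 = -3001008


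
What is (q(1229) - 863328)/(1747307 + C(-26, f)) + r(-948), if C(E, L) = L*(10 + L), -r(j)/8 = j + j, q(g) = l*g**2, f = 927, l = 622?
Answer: 20308346591/1307953 ≈ 15527.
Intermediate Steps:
q(g) = 622*g**2
r(j) = -16*j (r(j) = -8*(j + j) = -16*j)
(q(1229) - 863328)/(1747307 + C(-26, f)) + r(-948) = (622*1229**2 - 863328)/(1747307 + 927*(10 + 927)) - 16*(-948) = (622*1510441 - 863328)/(1747307 + 927*937) + 15168 = (939494302 - 863328)/(1747307 + 868599) + 15168 = 938630974/2615906 + 15168 = 938630974*(1/2615906) + 15168 = 469315487/1307953 + 15168 = 20308346591/1307953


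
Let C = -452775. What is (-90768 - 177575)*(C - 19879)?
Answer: 126833392322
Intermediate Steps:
(-90768 - 177575)*(C - 19879) = (-90768 - 177575)*(-452775 - 19879) = -268343*(-472654) = 126833392322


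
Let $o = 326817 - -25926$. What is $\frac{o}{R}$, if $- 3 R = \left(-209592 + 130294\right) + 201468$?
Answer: $- \frac{1058229}{122170} \approx -8.6619$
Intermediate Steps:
$R = - \frac{122170}{3}$ ($R = - \frac{\left(-209592 + 130294\right) + 201468}{3} = - \frac{-79298 + 201468}{3} = \left(- \frac{1}{3}\right) 122170 = - \frac{122170}{3} \approx -40723.0$)
$o = 352743$ ($o = 326817 + 25926 = 352743$)
$\frac{o}{R} = \frac{352743}{- \frac{122170}{3}} = 352743 \left(- \frac{3}{122170}\right) = - \frac{1058229}{122170}$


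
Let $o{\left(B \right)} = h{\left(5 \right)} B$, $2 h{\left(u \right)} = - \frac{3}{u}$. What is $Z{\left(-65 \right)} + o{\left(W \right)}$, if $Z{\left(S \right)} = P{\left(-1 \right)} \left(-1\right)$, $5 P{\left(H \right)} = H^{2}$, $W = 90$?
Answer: $- \frac{136}{5} \approx -27.2$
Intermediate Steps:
$h{\left(u \right)} = - \frac{3}{2 u}$ ($h{\left(u \right)} = \frac{\left(-3\right) \frac{1}{u}}{2} = - \frac{3}{2 u}$)
$P{\left(H \right)} = \frac{H^{2}}{5}$
$Z{\left(S \right)} = - \frac{1}{5}$ ($Z{\left(S \right)} = \frac{\left(-1\right)^{2}}{5} \left(-1\right) = \frac{1}{5} \cdot 1 \left(-1\right) = \frac{1}{5} \left(-1\right) = - \frac{1}{5}$)
$o{\left(B \right)} = - \frac{3 B}{10}$ ($o{\left(B \right)} = - \frac{3}{2 \cdot 5} B = \left(- \frac{3}{2}\right) \frac{1}{5} B = - \frac{3 B}{10}$)
$Z{\left(-65 \right)} + o{\left(W \right)} = - \frac{1}{5} - 27 = - \frac{136}{5}$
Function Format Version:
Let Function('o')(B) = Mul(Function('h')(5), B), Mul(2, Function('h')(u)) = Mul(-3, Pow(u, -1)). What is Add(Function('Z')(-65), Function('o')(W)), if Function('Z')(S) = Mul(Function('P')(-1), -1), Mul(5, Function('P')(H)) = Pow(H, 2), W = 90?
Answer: Rational(-136, 5) ≈ -27.200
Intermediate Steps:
Function('h')(u) = Mul(Rational(-3, 2), Pow(u, -1)) (Function('h')(u) = Mul(Rational(1, 2), Mul(-3, Pow(u, -1))) = Mul(Rational(-3, 2), Pow(u, -1)))
Function('P')(H) = Mul(Rational(1, 5), Pow(H, 2))
Function('Z')(S) = Rational(-1, 5) (Function('Z')(S) = Mul(Mul(Rational(1, 5), Pow(-1, 2)), -1) = Mul(Mul(Rational(1, 5), 1), -1) = Mul(Rational(1, 5), -1) = Rational(-1, 5))
Function('o')(B) = Mul(Rational(-3, 10), B) (Function('o')(B) = Mul(Mul(Rational(-3, 2), Pow(5, -1)), B) = Mul(Mul(Rational(-3, 2), Rational(1, 5)), B) = Mul(Rational(-3, 10), B))
Add(Function('Z')(-65), Function('o')(W)) = Add(Rational(-1, 5), Mul(Rational(-3, 10), 90)) = Add(Rational(-1, 5), -27) = Rational(-136, 5)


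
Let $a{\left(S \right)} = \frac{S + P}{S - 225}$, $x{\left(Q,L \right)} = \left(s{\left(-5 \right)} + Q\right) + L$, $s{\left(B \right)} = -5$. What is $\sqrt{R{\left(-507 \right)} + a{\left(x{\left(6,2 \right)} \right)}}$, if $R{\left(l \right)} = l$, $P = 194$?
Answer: $\frac{i \sqrt{25030722}}{222} \approx 22.536 i$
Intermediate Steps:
$x{\left(Q,L \right)} = -5 + L + Q$ ($x{\left(Q,L \right)} = \left(-5 + Q\right) + L = -5 + L + Q$)
$a{\left(S \right)} = \frac{194 + S}{-225 + S}$ ($a{\left(S \right)} = \frac{S + 194}{S - 225} = \frac{194 + S}{-225 + S}$)
$\sqrt{R{\left(-507 \right)} + a{\left(x{\left(6,2 \right)} \right)}} = \sqrt{-507 + \frac{194 + \left(-5 + 2 + 6\right)}{-225 + \left(-5 + 2 + 6\right)}} = \sqrt{-507 + \frac{194 + 3}{-225 + 3}} = \sqrt{-507 + \frac{1}{-222} \cdot 197} = \sqrt{-507 - \frac{197}{222}} = \sqrt{- \frac{112751}{222}} = \frac{i \sqrt{25030722}}{222}$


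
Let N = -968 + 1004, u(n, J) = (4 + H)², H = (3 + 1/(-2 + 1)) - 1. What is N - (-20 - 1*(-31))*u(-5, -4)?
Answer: -239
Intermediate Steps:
H = 1 (H = (3 + 1/(-1)) - 1 = (3 - 1) - 1 = 2 - 1 = 1)
u(n, J) = 25 (u(n, J) = (4 + 1)² = 5² = 25)
N = 36
N - (-20 - 1*(-31))*u(-5, -4) = 36 - (-20 - 1*(-31))*25 = 36 - (-20 + 31)*25 = 36 - 11*25 = 36 - 1*275 = 36 - 275 = -239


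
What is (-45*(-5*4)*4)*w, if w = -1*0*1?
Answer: 0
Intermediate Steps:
w = 0 (w = 0*1 = 0)
(-45*(-5*4)*4)*w = -45*(-5*4)*4*0 = -(-900)*4*0 = -45*(-80)*0 = 3600*0 = 0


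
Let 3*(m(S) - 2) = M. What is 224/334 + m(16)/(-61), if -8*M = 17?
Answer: 158791/244488 ≈ 0.64948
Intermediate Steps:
M = -17/8 (M = -1/8*17 = -17/8 ≈ -2.1250)
m(S) = 31/24 (m(S) = 2 + (1/3)*(-17/8) = 2 - 17/24 = 31/24)
224/334 + m(16)/(-61) = 224/334 + (31/24)/(-61) = 224*(1/334) + (31/24)*(-1/61) = 112/167 - 31/1464 = 158791/244488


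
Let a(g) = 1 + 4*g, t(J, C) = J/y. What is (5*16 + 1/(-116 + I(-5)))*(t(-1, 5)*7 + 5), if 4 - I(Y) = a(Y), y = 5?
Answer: 44634/155 ≈ 287.96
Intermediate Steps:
t(J, C) = J/5
I(Y) = 3 - 4*Y (I(Y) = 4 - (1 + 4*Y) = 4 + (-1 - 4*Y) = 3 - 4*Y)
(5*16 + 1/(-116 + I(-5)))*(t(-1, 5)*7 + 5) = (5*16 + 1/(-116 + (3 - 4*(-5))))*(((⅕)*(-1))*7 + 5) = (80 + 1/(-116 + (3 + 20)))*(-⅕*7 + 5) = (80 + 1/(-116 + 23))*(-7/5 + 5) = (80 + 1/(-93))*(18/5) = (80 - 1/93)*(18/5) = (7439/93)*(18/5) = 44634/155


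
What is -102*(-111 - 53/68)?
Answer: 22803/2 ≈ 11402.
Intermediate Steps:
-102*(-111 - 53/68) = -102*(-7601/68) = 22803/2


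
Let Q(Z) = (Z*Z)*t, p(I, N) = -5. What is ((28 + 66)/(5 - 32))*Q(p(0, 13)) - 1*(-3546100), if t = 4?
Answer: 95735300/27 ≈ 3.5458e+6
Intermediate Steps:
Q(Z) = 4*Z² (Q(Z) = (Z*Z)*4 = Z²*4 = 4*Z²)
((28 + 66)/(5 - 32))*Q(p(0, 13)) - 1*(-3546100) = ((28 + 66)/(5 - 32))*(4*(-5)²) - 1*(-3546100) = (94/(-27))*(4*25) + 3546100 = (94*(-1/27))*100 + 3546100 = -94/27*100 + 3546100 = -9400/27 + 3546100 = 95735300/27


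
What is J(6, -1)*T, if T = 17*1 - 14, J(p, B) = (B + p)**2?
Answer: 75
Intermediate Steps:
T = 3 (T = 17 - 14 = 3)
J(6, -1)*T = (-1 + 6)**2*3 = 5**2*3 = 25*3 = 75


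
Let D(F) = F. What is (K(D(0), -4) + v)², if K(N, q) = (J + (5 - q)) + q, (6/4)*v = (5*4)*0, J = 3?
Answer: 64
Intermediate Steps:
v = 0 (v = 2*((5*4)*0)/3 = 2*(20*0)/3 = (⅔)*0 = 0)
K(N, q) = 8 (K(N, q) = (3 + (5 - q)) + q = (8 - q) + q = 8)
(K(D(0), -4) + v)² = (8 + 0)² = 8² = 64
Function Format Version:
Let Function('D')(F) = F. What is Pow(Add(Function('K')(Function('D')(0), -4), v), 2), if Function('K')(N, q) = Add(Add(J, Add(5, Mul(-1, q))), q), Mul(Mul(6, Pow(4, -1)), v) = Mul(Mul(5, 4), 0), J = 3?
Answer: 64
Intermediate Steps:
v = 0 (v = Mul(Rational(2, 3), Mul(Mul(5, 4), 0)) = Mul(Rational(2, 3), Mul(20, 0)) = Mul(Rational(2, 3), 0) = 0)
Function('K')(N, q) = 8 (Function('K')(N, q) = Add(Add(3, Add(5, Mul(-1, q))), q) = Add(Add(8, Mul(-1, q)), q) = 8)
Pow(Add(Function('K')(Function('D')(0), -4), v), 2) = Pow(Add(8, 0), 2) = Pow(8, 2) = 64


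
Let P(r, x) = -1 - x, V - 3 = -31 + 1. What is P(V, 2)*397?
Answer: -1191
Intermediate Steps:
V = -27 (V = 3 + (-31 + 1) = 3 - 30 = -27)
P(V, 2)*397 = (-1 - 1*2)*397 = (-1 - 2)*397 = -3*397 = -1191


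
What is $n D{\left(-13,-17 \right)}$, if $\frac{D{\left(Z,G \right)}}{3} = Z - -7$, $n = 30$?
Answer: $-540$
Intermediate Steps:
$D{\left(Z,G \right)} = 21 + 3 Z$ ($D{\left(Z,G \right)} = 3 \left(Z - -7\right) = 3 \left(Z + 7\right) = 3 \left(7 + Z\right) = 21 + 3 Z$)
$n D{\left(-13,-17 \right)} = 30 \left(21 + 3 \left(-13\right)\right) = 30 \left(21 - 39\right) = 30 \left(-18\right) = -540$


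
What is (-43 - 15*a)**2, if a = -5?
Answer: 1024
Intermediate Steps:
(-43 - 15*a)**2 = (-43 - 15*(-5))**2 = (-43 + 75)**2 = 32**2 = 1024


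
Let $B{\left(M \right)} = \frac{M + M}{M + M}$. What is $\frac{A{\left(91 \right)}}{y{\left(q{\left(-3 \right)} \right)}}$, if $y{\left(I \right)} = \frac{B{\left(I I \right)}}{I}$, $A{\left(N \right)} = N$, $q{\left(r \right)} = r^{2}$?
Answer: $819$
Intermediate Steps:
$B{\left(M \right)} = 1$ ($B{\left(M \right)} = \frac{2 M}{2 M} = 2 M \frac{1}{2 M} = 1$)
$y{\left(I \right)} = \frac{1}{I}$ ($y{\left(I \right)} = 1 \frac{1}{I} = \frac{1}{I}$)
$\frac{A{\left(91 \right)}}{y{\left(q{\left(-3 \right)} \right)}} = \frac{91}{\frac{1}{\left(-3\right)^{2}}} = \frac{91}{\frac{1}{9}} = 91 \frac{1}{\frac{1}{9}} = 91 \cdot 9 = 819$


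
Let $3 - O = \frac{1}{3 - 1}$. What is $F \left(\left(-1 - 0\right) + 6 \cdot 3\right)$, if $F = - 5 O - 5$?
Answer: $- \frac{595}{2} \approx -297.5$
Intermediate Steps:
$O = \frac{5}{2}$ ($O = 3 - \frac{1}{3 - 1} = 3 - \frac{1}{2} = \frac{5}{2} \approx 2.5$)
$F = - \frac{35}{2}$ ($F = \left(-5\right) \frac{5}{2} - 5 = - \frac{25}{2} - 5 = - \frac{35}{2} \approx -17.5$)
$F \left(\left(-1 - 0\right) + 6 \cdot 3\right) = - \frac{35 \left(\left(-1 - 0\right) + 6 \cdot 3\right)}{2} = - \frac{35 \left(\left(-1 + 0\right) + 18\right)}{2} = - \frac{35 \left(-1 + 18\right)}{2} = \left(- \frac{35}{2}\right) 17 = - \frac{595}{2}$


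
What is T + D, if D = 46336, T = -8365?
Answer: 37971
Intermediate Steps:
T + D = -8365 + 46336 = 37971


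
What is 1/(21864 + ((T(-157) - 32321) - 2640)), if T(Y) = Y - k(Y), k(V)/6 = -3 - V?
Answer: -1/14178 ≈ -7.0532e-5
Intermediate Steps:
k(V) = -18 - 6*V (k(V) = 6*(-3 - V) = -18 - 6*V)
T(Y) = 18 + 7*Y (T(Y) = Y - (-18 - 6*Y) = Y + (18 + 6*Y) = 18 + 7*Y)
1/(21864 + ((T(-157) - 32321) - 2640)) = 1/(21864 + (((18 + 7*(-157)) - 32321) - 2640)) = 1/(21864 + (((18 - 1099) - 32321) - 2640)) = 1/(21864 + ((-1081 - 32321) - 2640)) = 1/(21864 + (-33402 - 2640)) = 1/(21864 - 36042) = 1/(-14178) = -1/14178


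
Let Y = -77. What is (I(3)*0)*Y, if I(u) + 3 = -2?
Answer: 0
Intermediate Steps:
I(u) = -5 (I(u) = -3 - 2 = -5)
(I(3)*0)*Y = -5*0*(-77) = 0*(-77) = 0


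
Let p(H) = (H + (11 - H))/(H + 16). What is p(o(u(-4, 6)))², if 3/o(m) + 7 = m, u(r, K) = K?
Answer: 121/169 ≈ 0.71598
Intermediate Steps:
o(m) = 3/(-7 + m)
p(H) = 11/(16 + H)
p(o(u(-4, 6)))² = (11/(16 + 3/(-7 + 6)))² = (11/(16 + 3/(-1)))² = (11/(16 + 3*(-1)))² = (11/(16 - 3))² = (11/13)² = 121/169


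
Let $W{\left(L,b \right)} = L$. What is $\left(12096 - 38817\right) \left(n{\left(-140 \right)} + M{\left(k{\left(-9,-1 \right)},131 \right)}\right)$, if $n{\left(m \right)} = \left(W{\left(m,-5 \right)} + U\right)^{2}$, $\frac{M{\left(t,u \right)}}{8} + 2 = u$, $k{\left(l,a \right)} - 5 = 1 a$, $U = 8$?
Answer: $-493162776$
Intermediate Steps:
$k{\left(l,a \right)} = 5 + a$ ($k{\left(l,a \right)} = 5 + 1 a = 5 + a$)
$M{\left(t,u \right)} = -16 + 8 u$
$n{\left(m \right)} = \left(8 + m\right)^{2}$ ($n{\left(m \right)} = \left(m + 8\right)^{2} = \left(8 + m\right)^{2}$)
$\left(12096 - 38817\right) \left(n{\left(-140 \right)} + M{\left(k{\left(-9,-1 \right)},131 \right)}\right) = \left(12096 - 38817\right) \left(\left(8 - 140\right)^{2} + \left(-16 + 8 \cdot 131\right)\right) = - 26721 \left(\left(-132\right)^{2} + \left(-16 + 1048\right)\right) = - 26721 \left(17424 + 1032\right) = \left(-26721\right) 18456 = -493162776$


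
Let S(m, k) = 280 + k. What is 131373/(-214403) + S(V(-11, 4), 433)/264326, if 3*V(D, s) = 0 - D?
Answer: -34572430259/56672287378 ≈ -0.61004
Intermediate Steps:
V(D, s) = -D/3 (V(D, s) = (0 - D)/3 = (-D)/3 = -D/3)
131373/(-214403) + S(V(-11, 4), 433)/264326 = 131373/(-214403) + (280 + 433)/264326 = 131373*(-1/214403) + 713*(1/264326) = -131373/214403 + 713/264326 = -34572430259/56672287378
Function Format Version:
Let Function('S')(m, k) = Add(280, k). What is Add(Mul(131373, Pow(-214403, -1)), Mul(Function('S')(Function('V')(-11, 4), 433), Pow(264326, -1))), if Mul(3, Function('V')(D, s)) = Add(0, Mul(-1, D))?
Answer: Rational(-34572430259, 56672287378) ≈ -0.61004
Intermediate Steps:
Function('V')(D, s) = Mul(Rational(-1, 3), D) (Function('V')(D, s) = Mul(Rational(1, 3), Add(0, Mul(-1, D))) = Mul(Rational(1, 3), Mul(-1, D)) = Mul(Rational(-1, 3), D))
Add(Mul(131373, Pow(-214403, -1)), Mul(Function('S')(Function('V')(-11, 4), 433), Pow(264326, -1))) = Add(Mul(131373, Pow(-214403, -1)), Mul(Add(280, 433), Pow(264326, -1))) = Add(Mul(131373, Rational(-1, 214403)), Mul(713, Rational(1, 264326))) = Add(Rational(-131373, 214403), Rational(713, 264326)) = Rational(-34572430259, 56672287378)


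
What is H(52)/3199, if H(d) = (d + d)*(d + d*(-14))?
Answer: -70304/3199 ≈ -21.977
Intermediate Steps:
H(d) = -26*d² (H(d) = (2*d)*(d - 14*d) = (2*d)*(-13*d) = -26*d²)
H(52)/3199 = -26*52²/3199 = -26*2704*(1/3199) = -70304*1/3199 = -70304/3199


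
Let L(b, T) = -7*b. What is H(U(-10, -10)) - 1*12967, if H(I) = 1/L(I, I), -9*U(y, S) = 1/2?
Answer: -90751/7 ≈ -12964.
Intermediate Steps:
U(y, S) = -1/18 (U(y, S) = -⅑/2 = -⅑*½ = -1/18)
H(I) = -1/(7*I) (H(I) = 1/(-7*I) = -1/(7*I))
H(U(-10, -10)) - 1*12967 = -1/(7*(-1/18)) - 1*12967 = -⅐*(-18) - 12967 = 18/7 - 12967 = -90751/7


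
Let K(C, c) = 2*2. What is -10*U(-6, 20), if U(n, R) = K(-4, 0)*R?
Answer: -800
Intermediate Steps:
K(C, c) = 4
U(n, R) = 4*R
-10*U(-6, 20) = -40*20 = -10*80 = -800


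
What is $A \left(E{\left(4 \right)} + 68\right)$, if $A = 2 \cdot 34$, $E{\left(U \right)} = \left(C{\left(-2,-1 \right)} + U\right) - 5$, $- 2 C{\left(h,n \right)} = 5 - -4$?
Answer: $4250$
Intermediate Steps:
$C{\left(h,n \right)} = - \frac{9}{2}$ ($C{\left(h,n \right)} = - \frac{5 - -4}{2} = - \frac{5 + 4}{2} = \left(- \frac{1}{2}\right) 9 = - \frac{9}{2}$)
$E{\left(U \right)} = - \frac{19}{2} + U$ ($E{\left(U \right)} = \left(- \frac{9}{2} + U\right) - 5 = - \frac{19}{2} + U$)
$A = 68$
$A \left(E{\left(4 \right)} + 68\right) = 68 \left(\left(- \frac{19}{2} + 4\right) + 68\right) = 68 \left(- \frac{11}{2} + 68\right) = 68 \cdot \frac{125}{2} = 4250$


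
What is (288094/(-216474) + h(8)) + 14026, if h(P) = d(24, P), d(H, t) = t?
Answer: 1518854011/108237 ≈ 14033.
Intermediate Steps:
h(P) = P
(288094/(-216474) + h(8)) + 14026 = (288094/(-216474) + 8) + 14026 = (288094*(-1/216474) + 8) + 14026 = (-144047/108237 + 8) + 14026 = 721849/108237 + 14026 = 1518854011/108237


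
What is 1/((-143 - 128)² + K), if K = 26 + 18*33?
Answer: 1/74061 ≈ 1.3502e-5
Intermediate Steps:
K = 620 (K = 26 + 594 = 620)
1/((-143 - 128)² + K) = 1/((-143 - 128)² + 620) = 1/((-271)² + 620) = 1/(73441 + 620) = 1/74061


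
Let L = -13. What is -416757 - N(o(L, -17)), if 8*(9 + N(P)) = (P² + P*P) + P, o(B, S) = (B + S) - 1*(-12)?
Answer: -1667307/4 ≈ -4.1683e+5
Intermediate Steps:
o(B, S) = 12 + B + S (o(B, S) = (B + S) + 12 = 12 + B + S)
N(P) = -9 + P²/4 + P/8 (N(P) = -9 + ((P² + P*P) + P)/8 = -9 + ((P² + P²) + P)/8 = -9 + (2*P² + P)/8 = -9 + (P + 2*P²)/8 = -9 + (P²/4 + P/8) = -9 + P²/4 + P/8)
-416757 - N(o(L, -17)) = -416757 - (-9 + (12 - 13 - 17)²/4 + (12 - 13 - 17)/8) = -416757 - (-9 + (¼)*(-18)² + (⅛)*(-18)) = -416757 - (-9 + (¼)*324 - 9/4) = -416757 - (-9 + 81 - 9/4) = -416757 - 1*279/4 = -416757 - 279/4 = -1667307/4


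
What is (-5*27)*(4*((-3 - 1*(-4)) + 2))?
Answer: -1620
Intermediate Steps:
(-5*27)*(4*((-3 - 1*(-4)) + 2)) = -540*((-3 + 4) + 2) = -540*(1 + 2) = -540*3 = -135*12 = -1620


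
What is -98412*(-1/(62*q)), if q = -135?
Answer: -16402/1395 ≈ -11.758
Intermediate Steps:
-98412*(-1/(62*q)) = -98412/((-135*(-62))) = -98412/8370 = -98412*1/8370 = -16402/1395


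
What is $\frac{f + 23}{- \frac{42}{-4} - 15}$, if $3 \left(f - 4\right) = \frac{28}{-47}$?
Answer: $- \frac{7558}{1269} \approx -5.9559$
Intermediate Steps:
$f = \frac{536}{141}$ ($f = 4 + \frac{28 \frac{1}{-47}}{3} = 4 + \frac{28 \left(- \frac{1}{47}\right)}{3} = 4 + \frac{1}{3} \left(- \frac{28}{47}\right) = 4 - \frac{28}{141} = \frac{536}{141} \approx 3.8014$)
$\frac{f + 23}{- \frac{42}{-4} - 15} = \frac{\frac{536}{141} + 23}{- \frac{42}{-4} - 15} = \frac{1}{\left(-42\right) \left(- \frac{1}{4}\right) - 15} \cdot \frac{3779}{141} = \frac{1}{\frac{21}{2} - 15} \cdot \frac{3779}{141} = \frac{1}{- \frac{9}{2}} \cdot \frac{3779}{141} = \left(- \frac{2}{9}\right) \frac{3779}{141} = - \frac{7558}{1269}$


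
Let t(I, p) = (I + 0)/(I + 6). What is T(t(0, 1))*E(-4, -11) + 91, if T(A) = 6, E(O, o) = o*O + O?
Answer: 331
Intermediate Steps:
E(O, o) = O + O*o (E(O, o) = O*o + O = O + O*o)
t(I, p) = I/(6 + I)
T(t(0, 1))*E(-4, -11) + 91 = 6*(-4*(1 - 11)) + 91 = 6*(-4*(-10)) + 91 = 6*40 + 91 = 240 + 91 = 331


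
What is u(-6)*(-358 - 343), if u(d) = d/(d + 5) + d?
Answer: 0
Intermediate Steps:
u(d) = d + d/(5 + d) (u(d) = d/(5 + d) + d = d + d/(5 + d))
u(-6)*(-358 - 343) = (-6*(6 - 6)/(5 - 6))*(-358 - 343) = -6*0/(-1)*(-701) = -6*(-1)*0*(-701) = 0*(-701) = 0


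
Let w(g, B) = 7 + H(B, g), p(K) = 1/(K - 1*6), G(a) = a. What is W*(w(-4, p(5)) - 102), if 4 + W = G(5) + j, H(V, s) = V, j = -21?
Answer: 1920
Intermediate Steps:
p(K) = 1/(-6 + K) (p(K) = 1/(K - 6) = 1/(-6 + K))
w(g, B) = 7 + B
W = -20 (W = -4 + (5 - 21) = -4 - 16 = -20)
W*(w(-4, p(5)) - 102) = -20*((7 + 1/(-6 + 5)) - 102) = -20*((7 + 1/(-1)) - 102) = -20*((7 - 1) - 102) = -20*(6 - 102) = -20*(-96) = 1920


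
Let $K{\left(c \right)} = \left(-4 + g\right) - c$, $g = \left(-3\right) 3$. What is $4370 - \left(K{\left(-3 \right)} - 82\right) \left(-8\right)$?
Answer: $3634$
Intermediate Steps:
$g = -9$
$K{\left(c \right)} = -13 - c$ ($K{\left(c \right)} = \left(-4 - 9\right) - c = -13 - c$)
$4370 - \left(K{\left(-3 \right)} - 82\right) \left(-8\right) = 4370 - \left(\left(-13 - -3\right) - 82\right) \left(-8\right) = 4370 - \left(\left(-13 + 3\right) - 82\right) \left(-8\right) = 4370 - \left(-10 - 82\right) \left(-8\right) = 4370 - \left(-92\right) \left(-8\right) = 4370 - 736 = 3634$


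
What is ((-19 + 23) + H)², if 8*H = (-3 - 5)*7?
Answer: 9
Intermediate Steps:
H = -7 (H = ((-3 - 5)*7)/8 = (-8*7)/8 = (⅛)*(-56) = -7)
((-19 + 23) + H)² = ((-19 + 23) - 7)² = (4 - 7)² = (-3)² = 9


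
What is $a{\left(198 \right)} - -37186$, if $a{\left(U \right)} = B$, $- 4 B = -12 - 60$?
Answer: $37204$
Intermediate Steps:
$B = 18$ ($B = - \frac{-12 - 60}{4} = \left(- \frac{1}{4}\right) \left(-72\right) = 18$)
$a{\left(U \right)} = 18$
$a{\left(198 \right)} - -37186 = 18 - -37186 = 18 + 37186 = 37204$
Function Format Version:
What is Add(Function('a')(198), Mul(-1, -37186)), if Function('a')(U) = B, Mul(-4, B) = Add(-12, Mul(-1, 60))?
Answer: 37204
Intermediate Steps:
B = 18 (B = Mul(Rational(-1, 4), Add(-12, Mul(-1, 60))) = Mul(Rational(-1, 4), Add(-12, -60)) = Mul(Rational(-1, 4), -72) = 18)
Function('a')(U) = 18
Add(Function('a')(198), Mul(-1, -37186)) = Add(18, Mul(-1, -37186)) = Add(18, 37186) = 37204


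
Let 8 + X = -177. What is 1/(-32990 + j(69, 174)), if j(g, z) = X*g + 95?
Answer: -1/45660 ≈ -2.1901e-5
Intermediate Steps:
X = -185 (X = -8 - 177 = -185)
j(g, z) = 95 - 185*g (j(g, z) = -185*g + 95 = 95 - 185*g)
1/(-32990 + j(69, 174)) = 1/(-32990 + (95 - 185*69)) = 1/(-32990 + (95 - 12765)) = 1/(-32990 - 12670) = 1/(-45660) = -1/45660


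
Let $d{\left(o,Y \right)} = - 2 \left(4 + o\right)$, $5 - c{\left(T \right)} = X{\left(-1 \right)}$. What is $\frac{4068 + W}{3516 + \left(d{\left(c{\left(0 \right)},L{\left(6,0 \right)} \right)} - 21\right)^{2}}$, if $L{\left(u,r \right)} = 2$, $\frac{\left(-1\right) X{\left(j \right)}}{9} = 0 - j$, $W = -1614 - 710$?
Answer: $\frac{1744}{6765} \approx 0.2578$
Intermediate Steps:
$W = -2324$
$X{\left(j \right)} = 9 j$ ($X{\left(j \right)} = - 9 \left(0 - j\right) = - 9 \left(- j\right) = 9 j$)
$c{\left(T \right)} = 14$ ($c{\left(T \right)} = 5 - 9 \left(-1\right) = 5 - -9 = 5 + 9 = 14$)
$d{\left(o,Y \right)} = -8 - 2 o$
$\frac{4068 + W}{3516 + \left(d{\left(c{\left(0 \right)},L{\left(6,0 \right)} \right)} - 21\right)^{2}} = \frac{4068 - 2324}{3516 + \left(\left(-8 - 28\right) - 21\right)^{2}} = \frac{1744}{3516 + \left(\left(-8 - 28\right) - 21\right)^{2}} = \frac{1744}{3516 + \left(-36 - 21\right)^{2}} = \frac{1744}{3516 + \left(-57\right)^{2}} = \frac{1744}{3516 + 3249} = \frac{1744}{6765}$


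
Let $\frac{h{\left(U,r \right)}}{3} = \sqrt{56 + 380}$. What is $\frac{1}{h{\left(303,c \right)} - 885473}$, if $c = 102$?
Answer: $- \frac{885473}{784062429805} - \frac{6 \sqrt{109}}{784062429805} \approx -1.1294 \cdot 10^{-6}$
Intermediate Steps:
$h{\left(U,r \right)} = 6 \sqrt{109}$ ($h{\left(U,r \right)} = 3 \sqrt{56 + 380} = 3 \sqrt{436} = 3 \cdot 2 \sqrt{109} = 6 \sqrt{109}$)
$\frac{1}{h{\left(303,c \right)} - 885473} = \frac{1}{6 \sqrt{109} - 885473} = \frac{1}{-885473 + 6 \sqrt{109}}$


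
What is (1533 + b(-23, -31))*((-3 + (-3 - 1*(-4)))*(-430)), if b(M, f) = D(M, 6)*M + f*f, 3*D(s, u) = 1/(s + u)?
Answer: 109406620/51 ≈ 2.1452e+6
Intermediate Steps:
D(s, u) = 1/(3*(s + u))
b(M, f) = f² + M/(3*(6 + M)) (b(M, f) = (1/(3*(M + 6)))*M + f*f = (1/(3*(6 + M)))*M + f² = M/(3*(6 + M)) + f² = f² + M/(3*(6 + M)))
(1533 + b(-23, -31))*((-3 + (-3 - 1*(-4)))*(-430)) = (1533 + (-23 + 3*(-31)²*(6 - 23))/(3*(6 - 23)))*((-3 + (-3 - 1*(-4)))*(-430)) = (1533 + (⅓)*(-23 + 3*961*(-17))/(-17))*((-3 + (-3 + 4))*(-430)) = (1533 + (⅓)*(-1/17)*(-23 - 49011))*((-3 + 1)*(-430)) = (1533 + (⅓)*(-1/17)*(-49034))*(-2*(-430)) = (1533 + 49034/51)*860 = (127217/51)*860 = 109406620/51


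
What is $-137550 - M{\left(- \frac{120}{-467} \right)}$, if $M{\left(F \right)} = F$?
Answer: $- \frac{64235970}{467} \approx -1.3755 \cdot 10^{5}$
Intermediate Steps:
$-137550 - M{\left(- \frac{120}{-467} \right)} = -137550 - - \frac{120}{-467} = -137550 - \left(-120\right) \left(- \frac{1}{467}\right) = -137550 - \frac{120}{467} = - \frac{64235970}{467}$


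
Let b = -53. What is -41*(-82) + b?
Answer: 3309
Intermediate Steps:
-41*(-82) + b = -41*(-82) - 53 = 3362 - 53 = 3309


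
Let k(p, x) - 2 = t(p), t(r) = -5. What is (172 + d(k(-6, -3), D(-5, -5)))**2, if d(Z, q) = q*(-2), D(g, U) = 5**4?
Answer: 1162084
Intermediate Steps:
k(p, x) = -3 (k(p, x) = 2 - 5 = -3)
D(g, U) = 625
d(Z, q) = -2*q
(172 + d(k(-6, -3), D(-5, -5)))**2 = (172 - 2*625)**2 = (172 - 1250)**2 = (-1078)**2 = 1162084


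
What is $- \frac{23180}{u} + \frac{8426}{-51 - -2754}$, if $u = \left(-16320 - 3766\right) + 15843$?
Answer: $\frac{98407058}{11468829} \approx 8.5804$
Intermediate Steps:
$u = -4243$ ($u = -20086 + 15843 = -4243$)
$- \frac{23180}{u} + \frac{8426}{-51 - -2754} = - \frac{23180}{-4243} + \frac{8426}{-51 - -2754} = \left(-23180\right) \left(- \frac{1}{4243}\right) + \frac{8426}{-51 + 2754} = \frac{23180}{4243} + \frac{8426}{2703} = \frac{98407058}{11468829}$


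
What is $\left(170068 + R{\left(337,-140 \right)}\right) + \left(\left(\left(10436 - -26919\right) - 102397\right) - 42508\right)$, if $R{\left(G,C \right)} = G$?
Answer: $62855$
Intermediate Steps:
$\left(170068 + R{\left(337,-140 \right)}\right) + \left(\left(\left(10436 - -26919\right) - 102397\right) - 42508\right) = \left(170068 + 337\right) + \left(\left(\left(10436 - -26919\right) - 102397\right) - 42508\right) = 170405 + \left(\left(\left(10436 + 26919\right) - 102397\right) - 42508\right) = 170405 + \left(\left(37355 - 102397\right) - 42508\right) = 170405 - 107550 = 62855$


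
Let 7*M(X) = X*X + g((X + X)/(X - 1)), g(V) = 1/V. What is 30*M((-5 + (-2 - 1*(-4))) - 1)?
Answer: 285/4 ≈ 71.250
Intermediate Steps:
M(X) = X²/7 + (-1 + X)/(14*X) (M(X) = (X*X + 1/((X + X)/(X - 1)))/7 = (X² + 1/((2*X)/(-1 + X)))/7 = (X² + 1/(2*X/(-1 + X)))/7 = (X² + (-1 + X)/(2*X))/7 = X²/7 + (-1 + X)/(14*X))
30*M((-5 + (-2 - 1*(-4))) - 1) = 30*((-1 + ((-5 + (-2 - 1*(-4))) - 1) + 2*((-5 + (-2 - 1*(-4))) - 1)³)/(14*((-5 + (-2 - 1*(-4))) - 1))) = 30*((-1 + ((-5 + (-2 + 4)) - 1) + 2*((-5 + (-2 + 4)) - 1)³)/(14*((-5 + (-2 + 4)) - 1))) = 30*((-1 + ((-5 + 2) - 1) + 2*((-5 + 2) - 1)³)/(14*((-5 + 2) - 1))) = 30*((-1 + (-3 - 1) + 2*(-3 - 1)³)/(14*(-3 - 1))) = 30*((1/14)*(-1 - 4 + 2*(-4)³)/(-4)) = 30*((1/14)*(-¼)*(-1 - 4 + 2*(-64))) = 30*((1/14)*(-¼)*(-1 - 4 - 128)) = 30*((1/14)*(-¼)*(-133)) = 30*(19/8) = 285/4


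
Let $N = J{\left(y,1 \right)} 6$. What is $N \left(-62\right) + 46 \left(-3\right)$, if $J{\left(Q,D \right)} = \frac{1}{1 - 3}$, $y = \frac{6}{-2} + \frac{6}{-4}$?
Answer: $48$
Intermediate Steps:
$y = - \frac{9}{2}$ ($y = 6 \left(- \frac{1}{2}\right) + 6 \left(- \frac{1}{4}\right) = -3 - \frac{3}{2} = - \frac{9}{2} \approx -4.5$)
$J{\left(Q,D \right)} = - \frac{1}{2}$ ($J{\left(Q,D \right)} = \frac{1}{-2} = - \frac{1}{2}$)
$N = -3$ ($N = \left(- \frac{1}{2}\right) 6 = -3$)
$N \left(-62\right) + 46 \left(-3\right) = \left(-3\right) \left(-62\right) + 46 \left(-3\right) = 186 - 138 = 48$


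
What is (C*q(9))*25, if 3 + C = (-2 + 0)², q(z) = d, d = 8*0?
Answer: 0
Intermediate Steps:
d = 0
q(z) = 0
C = 1 (C = -3 + (-2 + 0)² = -3 + (-2)² = -3 + 4 = 1)
(C*q(9))*25 = (1*0)*25 = 0*25 = 0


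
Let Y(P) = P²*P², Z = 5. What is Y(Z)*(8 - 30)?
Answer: -13750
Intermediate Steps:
Y(P) = P⁴
Y(Z)*(8 - 30) = 5⁴*(8 - 30) = 625*(-22) = -13750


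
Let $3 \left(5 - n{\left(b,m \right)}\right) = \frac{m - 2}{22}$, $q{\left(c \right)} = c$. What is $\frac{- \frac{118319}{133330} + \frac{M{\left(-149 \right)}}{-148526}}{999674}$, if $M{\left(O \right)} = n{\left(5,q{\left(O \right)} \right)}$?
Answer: $- \frac{579955843067}{653285021771742360} \approx -8.8775 \cdot 10^{-7}$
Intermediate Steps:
$n{\left(b,m \right)} = \frac{166}{33} - \frac{m}{66}$ ($n{\left(b,m \right)} = 5 - \frac{\left(m - 2\right) \frac{1}{22}}{3} = 5 - \frac{\left(-2 + m\right) \frac{1}{22}}{3} = 5 - \frac{- \frac{1}{11} + \frac{m}{22}}{3} = 5 - \left(- \frac{1}{33} + \frac{m}{66}\right) = \frac{166}{33} - \frac{m}{66}$)
$M{\left(O \right)} = \frac{166}{33} - \frac{O}{66}$
$\frac{- \frac{118319}{133330} + \frac{M{\left(-149 \right)}}{-148526}}{999674} = \frac{- \frac{118319}{133330} + \frac{\frac{166}{33} - - \frac{149}{66}}{-148526}}{999674} = \left(\left(-118319\right) \frac{1}{133330} + \left(\frac{166}{33} + \frac{149}{66}\right) \left(- \frac{1}{148526}\right)\right) \frac{1}{999674} = \left(- \frac{118319}{133330} + \frac{481}{66} \left(- \frac{1}{148526}\right)\right) \frac{1}{999674} = \left(- \frac{118319}{133330} - \frac{481}{9802716}\right) \frac{1}{999674} = \left(- \frac{579955843067}{653498062140}\right) \frac{1}{999674} = - \frac{579955843067}{653285021771742360}$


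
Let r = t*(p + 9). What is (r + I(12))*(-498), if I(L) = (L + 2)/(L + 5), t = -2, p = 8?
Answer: 280872/17 ≈ 16522.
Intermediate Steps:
I(L) = (2 + L)/(5 + L)
r = -34 (r = -2*(8 + 9) = -2*17 = -34)
(r + I(12))*(-498) = (-34 + (2 + 12)/(5 + 12))*(-498) = (-34 + 14/17)*(-498) = -564/17*(-498) = 280872/17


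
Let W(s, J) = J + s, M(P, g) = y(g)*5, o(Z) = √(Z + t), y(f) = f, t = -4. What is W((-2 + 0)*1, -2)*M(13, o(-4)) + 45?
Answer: 45 - 40*I*√2 ≈ 45.0 - 56.569*I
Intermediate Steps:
o(Z) = √(-4 + Z) (o(Z) = √(Z - 4) = √(-4 + Z))
M(P, g) = 5*g (M(P, g) = g*5 = 5*g)
W((-2 + 0)*1, -2)*M(13, o(-4)) + 45 = (-2 + (-2 + 0)*1)*(5*√(-4 - 4)) + 45 = (-2 - 2*1)*(5*√(-8)) + 45 = (-2 - 2)*(5*(2*I*√2)) + 45 = -40*I*√2 + 45 = 45 - 40*I*√2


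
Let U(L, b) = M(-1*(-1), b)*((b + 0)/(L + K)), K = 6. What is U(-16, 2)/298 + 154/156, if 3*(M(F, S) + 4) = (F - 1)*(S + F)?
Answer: 57521/58110 ≈ 0.98986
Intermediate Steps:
M(F, S) = -4 + (-1 + F)*(F + S)/3 (M(F, S) = -4 + ((F - 1)*(S + F))/3 = -4 + ((-1 + F)*(F + S))/3 = -4 + (-1 + F)*(F + S)/3)
U(L, b) = -4*b/(6 + L) (U(L, b) = (-4 - (-1)*(-1)/3 - b/3 + (-1*(-1))**2/3 + (-1*(-1))*b/3)*((b + 0)/(L + 6)) = (-4 - 1/3*1 - b/3 + (1/3)*1**2 + (1/3)*1*b)*(b/(6 + L)) = (-4 - 1/3 - b/3 + (1/3)*1 + b/3)*(b/(6 + L)) = (-4 - 1/3 - b/3 + 1/3 + b/3)*(b/(6 + L)) = -4*b/(6 + L))
U(-16, 2)/298 + 154/156 = -4*2/(6 - 16)/298 + 154/156 = -4*2/(-10)*(1/298) + 154*(1/156) = -4*2*(-1/10)*(1/298) + 77/78 = (4/5)*(1/298) + 77/78 = 2/745 + 77/78 = 57521/58110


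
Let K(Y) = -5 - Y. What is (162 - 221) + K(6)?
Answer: -70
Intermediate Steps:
(162 - 221) + K(6) = (162 - 221) + (-5 - 1*6) = -59 + (-5 - 6) = -59 - 11 = -70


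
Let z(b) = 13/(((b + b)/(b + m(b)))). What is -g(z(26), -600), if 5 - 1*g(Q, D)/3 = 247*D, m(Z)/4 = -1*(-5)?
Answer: -444615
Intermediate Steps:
m(Z) = 20 (m(Z) = 4*(-1*(-5)) = 4*5 = 20)
z(b) = 13*(20 + b)/(2*b) (z(b) = 13/(((b + b)/(b + 20))) = 13/(((2*b)/(20 + b))) = 13/((2*b/(20 + b))) = 13*((20 + b)/(2*b)) = 13*(20 + b)/(2*b))
g(Q, D) = 15 - 741*D
-g(z(26), -600) = -(15 - 741*(-600)) = -(15 + 444600) = -1*444615 = -444615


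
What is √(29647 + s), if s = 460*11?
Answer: √34707 ≈ 186.30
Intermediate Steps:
s = 5060
√(29647 + s) = √(29647 + 5060) = √34707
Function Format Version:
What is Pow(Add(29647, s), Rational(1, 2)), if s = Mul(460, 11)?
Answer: Pow(34707, Rational(1, 2)) ≈ 186.30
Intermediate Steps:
s = 5060
Pow(Add(29647, s), Rational(1, 2)) = Pow(Add(29647, 5060), Rational(1, 2)) = Pow(34707, Rational(1, 2))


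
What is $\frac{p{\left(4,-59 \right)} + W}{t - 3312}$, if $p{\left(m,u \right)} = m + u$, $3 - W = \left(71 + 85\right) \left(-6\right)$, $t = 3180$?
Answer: $- \frac{221}{33} \approx -6.697$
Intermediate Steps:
$W = 939$ ($W = 3 - \left(71 + 85\right) \left(-6\right) = 3 - 156 \left(-6\right) = 3 - -936 = 3 + 936 = 939$)
$\frac{p{\left(4,-59 \right)} + W}{t - 3312} = \frac{\left(4 - 59\right) + 939}{3180 - 3312} = \frac{-55 + 939}{-132} = 884 \left(- \frac{1}{132}\right) = - \frac{221}{33}$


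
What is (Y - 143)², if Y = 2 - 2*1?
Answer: 20449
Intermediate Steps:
Y = 0 (Y = 2 - 2 = 0)
(Y - 143)² = (0 - 143)² = (-143)² = 20449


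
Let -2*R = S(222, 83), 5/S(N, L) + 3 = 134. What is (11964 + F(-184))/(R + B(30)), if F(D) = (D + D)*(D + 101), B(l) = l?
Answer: 11137096/7855 ≈ 1417.8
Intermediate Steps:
S(N, L) = 5/131 (S(N, L) = 5/(-3 + 134) = 5/131)
R = -5/262 (R = -½*5/131 = -5/262 ≈ -0.019084)
F(D) = 2*D*(101 + D) (F(D) = (2*D)*(101 + D) = 2*D*(101 + D))
(11964 + F(-184))/(R + B(30)) = (11964 + 2*(-184)*(101 - 184))/(-5/262 + 30) = (11964 + 2*(-184)*(-83))/(7855/262) = (11964 + 30544)*(262/7855) = 42508*(262/7855) = 11137096/7855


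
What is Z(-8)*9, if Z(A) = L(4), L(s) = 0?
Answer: 0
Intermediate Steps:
Z(A) = 0
Z(-8)*9 = 0*9 = 0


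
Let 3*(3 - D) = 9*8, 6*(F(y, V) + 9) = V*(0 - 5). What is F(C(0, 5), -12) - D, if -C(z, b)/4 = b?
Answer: 22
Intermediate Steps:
C(z, b) = -4*b
F(y, V) = -9 - 5*V/6 (F(y, V) = -9 + (V*(0 - 5))/6 = -9 + (V*(-5))/6 = -9 + (-5*V)/6 = -9 - 5*V/6)
D = -21 (D = 3 - 3*8 = 3 - 1/3*72 = 3 - 24 = -21)
F(C(0, 5), -12) - D = (-9 - 5/6*(-12)) - 1*(-21) = (-9 + 10) + 21 = 1 + 21 = 22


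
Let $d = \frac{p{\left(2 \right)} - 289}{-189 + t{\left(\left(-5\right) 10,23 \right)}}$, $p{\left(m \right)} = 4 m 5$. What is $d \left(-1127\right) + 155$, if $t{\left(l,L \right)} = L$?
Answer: $- \frac{3071}{2} \approx -1535.5$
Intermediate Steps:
$p{\left(m \right)} = 20 m$
$d = \frac{3}{2}$ ($d = \frac{20 \cdot 2 - 289}{-189 + 23} = \frac{40 - 289}{-166} = \left(-249\right) \left(- \frac{1}{166}\right) = \frac{3}{2} \approx 1.5$)
$d \left(-1127\right) + 155 = \frac{3}{2} \left(-1127\right) + 155 = - \frac{3381}{2} + 155 = - \frac{3071}{2}$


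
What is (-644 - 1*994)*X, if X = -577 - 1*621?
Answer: 1962324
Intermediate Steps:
X = -1198 (X = -577 - 621 = -1198)
(-644 - 1*994)*X = (-644 - 1*994)*(-1198) = (-644 - 994)*(-1198) = -1638*(-1198) = 1962324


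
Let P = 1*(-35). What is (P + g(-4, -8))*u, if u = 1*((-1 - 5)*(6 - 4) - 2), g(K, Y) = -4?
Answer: 546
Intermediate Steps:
P = -35
u = -14 (u = 1*(-6*2 - 2) = 1*(-12 - 2) = 1*(-14) = -14)
(P + g(-4, -8))*u = (-35 - 4)*(-14) = -39*(-14) = 546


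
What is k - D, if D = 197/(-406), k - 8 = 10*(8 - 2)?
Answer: 27805/406 ≈ 68.485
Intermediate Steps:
k = 68 (k = 8 + 10*(8 - 2) = 8 + 10*6 = 8 + 60 = 68)
D = -197/406 (D = 197*(-1/406) = -197/406 ≈ -0.48522)
k - D = 68 - 1*(-197/406) = 68 + 197/406 = 27805/406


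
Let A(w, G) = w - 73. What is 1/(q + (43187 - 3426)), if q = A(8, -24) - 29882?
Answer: 1/9814 ≈ 0.00010190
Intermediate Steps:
A(w, G) = -73 + w
q = -29947 (q = (-73 + 8) - 29882 = -65 - 29882 = -29947)
1/(q + (43187 - 3426)) = 1/(-29947 + (43187 - 3426)) = 1/(-29947 + 39761) = 1/9814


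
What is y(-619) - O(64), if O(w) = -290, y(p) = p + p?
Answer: -948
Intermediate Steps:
y(p) = 2*p
y(-619) - O(64) = 2*(-619) - 1*(-290) = -1238 + 290 = -948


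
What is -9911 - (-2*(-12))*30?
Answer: -10631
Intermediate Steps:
-9911 - (-2*(-12))*30 = -9911 - 24*30 = -9911 - 1*720 = -9911 - 720 = -10631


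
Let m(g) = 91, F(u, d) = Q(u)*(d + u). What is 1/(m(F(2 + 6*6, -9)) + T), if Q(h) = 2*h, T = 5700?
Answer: 1/5791 ≈ 0.00017268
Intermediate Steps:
F(u, d) = 2*u*(d + u) (F(u, d) = (2*u)*(d + u) = 2*u*(d + u))
1/(m(F(2 + 6*6, -9)) + T) = 1/(91 + 5700) = 1/5791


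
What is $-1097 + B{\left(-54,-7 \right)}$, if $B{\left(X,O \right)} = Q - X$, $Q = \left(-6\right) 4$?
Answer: $-1067$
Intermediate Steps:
$Q = -24$
$B{\left(X,O \right)} = -24 - X$
$-1097 + B{\left(-54,-7 \right)} = -1097 - -30 = -1097 + \left(-24 + 54\right) = -1097 + 30 = -1067$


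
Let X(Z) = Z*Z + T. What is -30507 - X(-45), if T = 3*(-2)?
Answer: -32526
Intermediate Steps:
T = -6
X(Z) = -6 + Z² (X(Z) = Z*Z - 6 = Z² - 6 = -6 + Z²)
-30507 - X(-45) = -30507 - (-6 + (-45)²) = -30507 - (-6 + 2025) = -30507 - 1*2019 = -30507 - 2019 = -32526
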